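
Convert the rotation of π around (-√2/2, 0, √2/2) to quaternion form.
-0.7071i + 0.7071k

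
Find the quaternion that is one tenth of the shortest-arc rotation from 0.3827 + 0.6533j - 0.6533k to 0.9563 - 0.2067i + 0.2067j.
0.4728 - 0.0249i + 0.6352j - 0.6102k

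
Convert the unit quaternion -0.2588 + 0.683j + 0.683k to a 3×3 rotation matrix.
[[-0.866, 0.3535, -0.3535], [-0.3535, 0.067, 0.933], [0.3535, 0.933, 0.067]]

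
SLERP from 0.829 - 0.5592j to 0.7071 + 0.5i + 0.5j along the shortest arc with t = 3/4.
0.8715 + 0.4256i + 0.2437j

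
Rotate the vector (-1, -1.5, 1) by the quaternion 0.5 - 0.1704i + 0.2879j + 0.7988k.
(1.803, 0.431, 0.902)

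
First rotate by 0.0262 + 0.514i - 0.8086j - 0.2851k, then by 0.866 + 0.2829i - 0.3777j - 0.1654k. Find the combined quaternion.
-0.4753 + 0.4265i - 0.7145j - 0.2858k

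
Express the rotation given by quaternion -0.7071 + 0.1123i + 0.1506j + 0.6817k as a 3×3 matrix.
[[0.0252, 0.9979, -0.0599], [-0.9302, 0.0453, 0.3641], [0.3661, 0.0465, 0.9294]]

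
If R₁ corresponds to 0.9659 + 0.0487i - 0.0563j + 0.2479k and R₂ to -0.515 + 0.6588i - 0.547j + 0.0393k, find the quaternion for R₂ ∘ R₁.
-0.5701 + 0.4779i - 0.6608j - 0.1002k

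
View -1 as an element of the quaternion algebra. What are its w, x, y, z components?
-1 + 0i + 0j + 0k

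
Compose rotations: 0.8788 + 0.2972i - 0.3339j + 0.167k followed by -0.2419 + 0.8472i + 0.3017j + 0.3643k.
-0.4245 + 0.8447i + 0.3127j - 0.0928k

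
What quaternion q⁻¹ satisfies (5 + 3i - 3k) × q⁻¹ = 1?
0.1163 - 0.0698i + 0.0698k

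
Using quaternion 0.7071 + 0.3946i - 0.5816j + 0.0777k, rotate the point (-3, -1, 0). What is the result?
(-0.365, 0.371, -3.119)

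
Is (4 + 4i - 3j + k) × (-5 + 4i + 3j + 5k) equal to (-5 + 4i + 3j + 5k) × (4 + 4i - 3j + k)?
No: pq = -32 - 22i + 11j + 39k ≠ -32 + 14i + 43j - 9k = qp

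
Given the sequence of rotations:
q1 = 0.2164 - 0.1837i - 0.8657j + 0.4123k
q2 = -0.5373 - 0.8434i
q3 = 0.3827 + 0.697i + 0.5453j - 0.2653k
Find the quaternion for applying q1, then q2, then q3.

q2 · q1 = -0.2712 - 0.0838i + 0.8129j + 0.5086k
q3 · q2 · q1 = -0.3537 + 0.2719i - 0.1691j + 0.8789k
-0.3537 + 0.2719i - 0.1691j + 0.8789k


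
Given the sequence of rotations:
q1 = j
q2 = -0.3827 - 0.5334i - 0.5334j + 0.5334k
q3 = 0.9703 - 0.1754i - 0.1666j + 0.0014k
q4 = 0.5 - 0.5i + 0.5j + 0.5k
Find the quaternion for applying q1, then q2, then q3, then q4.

q2 · q1 = 0.5334 - 0.5334i - 0.3827j - 0.5334k
q3 · q2 · q1 = 0.361 - 0.5217i - 0.5545j - 0.5386k
q4 · q3 · q2 · q1 = 0.4662 - 0.4334i - 0.6269j + 0.4493k
0.4662 - 0.4334i - 0.6269j + 0.4493k


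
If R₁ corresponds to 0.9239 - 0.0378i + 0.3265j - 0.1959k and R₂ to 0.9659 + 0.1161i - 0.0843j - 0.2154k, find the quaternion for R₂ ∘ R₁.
0.8821 + 0.1576i + 0.2684j - 0.3535k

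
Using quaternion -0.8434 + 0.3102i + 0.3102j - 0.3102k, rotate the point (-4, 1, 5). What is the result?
(-6.37, -0.594, 1.037)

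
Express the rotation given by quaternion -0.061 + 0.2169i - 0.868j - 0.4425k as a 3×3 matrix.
[[-0.8985, -0.4305, -0.0861], [-0.3226, 0.5143, 0.7946], [-0.2979, 0.7417, -0.6009]]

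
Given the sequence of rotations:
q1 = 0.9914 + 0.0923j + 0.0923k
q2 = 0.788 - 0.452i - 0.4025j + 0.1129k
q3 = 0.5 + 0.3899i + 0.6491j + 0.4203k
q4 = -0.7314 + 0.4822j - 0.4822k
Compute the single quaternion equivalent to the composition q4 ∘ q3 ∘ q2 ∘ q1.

q2 · q1 = 0.808 - 0.4957i - 0.2846j + 0.1429k
q3 · q2 · q1 = 0.7219 + 0.2796i + 0.1181j + 0.6218k
q4 · q3 · q2 · q1 = -0.2851 + 0.1523i + 0.1269j - 0.9377k
-0.2851 + 0.1523i + 0.1269j - 0.9377k


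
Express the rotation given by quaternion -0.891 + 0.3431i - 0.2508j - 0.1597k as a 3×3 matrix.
[[0.8232, -0.4567, 0.3373], [0.1125, 0.7136, 0.6915], [-0.5565, -0.5313, 0.6388]]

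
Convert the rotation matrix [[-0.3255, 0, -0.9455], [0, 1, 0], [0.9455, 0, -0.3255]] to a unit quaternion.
0.5807 - 0.8141j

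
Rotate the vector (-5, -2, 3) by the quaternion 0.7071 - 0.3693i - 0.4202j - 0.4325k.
(-4.032, 3.457, -3.129)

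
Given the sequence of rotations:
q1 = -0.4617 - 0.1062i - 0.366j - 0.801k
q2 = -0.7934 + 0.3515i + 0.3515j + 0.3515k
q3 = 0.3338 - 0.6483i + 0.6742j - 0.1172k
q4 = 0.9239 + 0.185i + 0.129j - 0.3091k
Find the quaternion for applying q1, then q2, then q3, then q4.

q2 · q1 = 0.8138 - 0.2309i + 0.3723j + 0.3819k
q3 · q2 · q1 = -0.0843 - 0.3036i + 0.9476j - 0.0536k
q4 · q3 · q2 · q1 = -0.1605 - 0.0101i + 0.9684j + 0.191k
-0.1605 - 0.0101i + 0.9684j + 0.191k


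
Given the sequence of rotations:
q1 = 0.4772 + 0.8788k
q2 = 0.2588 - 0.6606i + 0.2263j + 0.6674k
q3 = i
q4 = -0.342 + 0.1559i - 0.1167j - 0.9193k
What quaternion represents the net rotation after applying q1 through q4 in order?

q2 · q1 = -0.463 - 0.1164i + 0.6885j + 0.5459k
q3 · q2 · q1 = 0.1164 - 0.463i - 0.5459j + 0.6885k
q4 · q3 · q2 · q1 = 0.6016 - 0.4057i + 0.4914j - 0.4816k
0.6016 - 0.4057i + 0.4914j - 0.4816k


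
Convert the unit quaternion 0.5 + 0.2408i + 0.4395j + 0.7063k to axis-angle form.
axis = (0.2781, 0.5075, 0.8156), θ = 2π/3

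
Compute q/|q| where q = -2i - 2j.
-0.7071i - 0.7071j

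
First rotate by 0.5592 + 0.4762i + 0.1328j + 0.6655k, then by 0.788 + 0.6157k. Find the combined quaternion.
0.0309 + 0.2935i + 0.3978j + 0.8687k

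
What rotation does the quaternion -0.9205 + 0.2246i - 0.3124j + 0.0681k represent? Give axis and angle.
axis = (0.5748, -0.7995, 0.1743), θ = 314°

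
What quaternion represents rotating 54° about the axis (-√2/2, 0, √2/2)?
0.891 - 0.321i + 0.321k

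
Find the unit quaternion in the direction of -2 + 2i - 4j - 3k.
-0.3482 + 0.3482i - 0.6963j - 0.5222k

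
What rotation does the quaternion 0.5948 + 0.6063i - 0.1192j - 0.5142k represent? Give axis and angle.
axis = (0.7542, -0.1483, -0.6397), θ = 107°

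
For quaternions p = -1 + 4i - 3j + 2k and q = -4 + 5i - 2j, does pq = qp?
No: pq = -22 - 17i + 24j - k ≠ -22 - 25i + 4j - 15k = qp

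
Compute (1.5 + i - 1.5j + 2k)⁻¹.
0.1579 - 0.1053i + 0.1579j - 0.2105k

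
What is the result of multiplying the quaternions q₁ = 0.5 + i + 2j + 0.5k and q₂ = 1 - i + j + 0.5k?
-0.75 + i + 1.5j + 3.75k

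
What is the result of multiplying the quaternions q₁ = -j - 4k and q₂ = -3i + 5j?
5 + 20i + 12j - 3k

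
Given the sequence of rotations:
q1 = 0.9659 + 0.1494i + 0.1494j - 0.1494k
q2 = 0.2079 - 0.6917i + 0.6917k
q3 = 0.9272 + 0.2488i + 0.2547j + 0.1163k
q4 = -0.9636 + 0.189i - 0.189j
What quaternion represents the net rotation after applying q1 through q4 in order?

q2 · q1 = 0.4075 - 0.7404i + 0.0311j + 0.5337k
q3 · q2 · q1 = 0.4921 - 0.4528i - 0.0863j + 0.7386k
q4 · q3 · q2 · q1 = -0.4049 + 0.3897i - 0.1494j - 0.8136k
-0.4049 + 0.3897i - 0.1494j - 0.8136k


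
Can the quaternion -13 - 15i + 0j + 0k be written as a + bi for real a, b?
Yes. The quaternion -13 - 15i has j- and k-coefficients y = z = 0, so it lies in the complex subalgebra spanned by 1 and i.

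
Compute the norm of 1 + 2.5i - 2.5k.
3.674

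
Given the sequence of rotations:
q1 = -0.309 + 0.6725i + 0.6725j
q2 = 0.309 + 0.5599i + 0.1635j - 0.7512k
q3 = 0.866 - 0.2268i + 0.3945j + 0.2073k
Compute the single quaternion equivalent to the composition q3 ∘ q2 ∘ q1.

q2 · q1 = -0.582 + 0.54i - 0.3479j + 0.4987k
q3 · q2 · q1 = -0.3477 + 0.8685i - 0.3058j + 0.1771k
-0.3477 + 0.8685i - 0.3058j + 0.1771k


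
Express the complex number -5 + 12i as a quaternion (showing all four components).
-5 + 12i + 0j + 0k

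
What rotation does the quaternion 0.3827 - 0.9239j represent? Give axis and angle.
axis = (0, -1, 0), θ = 3π/4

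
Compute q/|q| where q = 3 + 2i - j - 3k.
0.6255 + 0.417i - 0.2085j - 0.6255k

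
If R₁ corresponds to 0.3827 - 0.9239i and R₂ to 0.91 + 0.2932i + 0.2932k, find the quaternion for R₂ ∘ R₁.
0.6191 - 0.7285i - 0.2709j + 0.1122k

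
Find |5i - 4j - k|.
√42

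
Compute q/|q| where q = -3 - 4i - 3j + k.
-0.5071 - 0.6761i - 0.5071j + 0.169k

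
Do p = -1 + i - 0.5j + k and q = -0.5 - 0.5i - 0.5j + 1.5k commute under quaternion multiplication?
No: pq = -0.75 - 0.25i - 1.25j - 2.75k ≠ -0.75 + 0.25i + 2.75j - 1.25k = qp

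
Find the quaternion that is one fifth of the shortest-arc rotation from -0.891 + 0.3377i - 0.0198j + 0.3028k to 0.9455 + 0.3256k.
-0.9432 + 0.2793i - 0.0164j + 0.1793k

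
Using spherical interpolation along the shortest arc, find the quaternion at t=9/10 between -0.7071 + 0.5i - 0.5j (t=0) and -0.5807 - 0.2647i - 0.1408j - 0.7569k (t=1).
-0.6417 - 0.1862i - 0.1981j - 0.7172k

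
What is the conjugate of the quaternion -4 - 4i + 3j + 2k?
-4 + 4i - 3j - 2k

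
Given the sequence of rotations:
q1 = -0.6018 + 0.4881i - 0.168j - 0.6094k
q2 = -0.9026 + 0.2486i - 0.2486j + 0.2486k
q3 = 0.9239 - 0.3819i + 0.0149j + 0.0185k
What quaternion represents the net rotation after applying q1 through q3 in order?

q2 · q1 = 0.5316 - 0.3969i + 0.5741j + 0.48k
q3 · q2 · q1 = 0.3221 - 0.5732i + 0.7143j + 0.24k
0.3221 - 0.5732i + 0.7143j + 0.24k


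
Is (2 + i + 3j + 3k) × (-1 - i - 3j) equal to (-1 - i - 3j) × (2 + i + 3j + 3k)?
No: pq = 8 + 6i - 12j - 3k ≠ 8 - 12i - 6j - 3k = qp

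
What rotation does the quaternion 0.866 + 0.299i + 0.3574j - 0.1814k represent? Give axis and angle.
axis = (0.598, 0.7147, -0.3628), θ = π/3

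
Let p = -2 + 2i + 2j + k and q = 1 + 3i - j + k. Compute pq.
-7 - i + 5j - 9k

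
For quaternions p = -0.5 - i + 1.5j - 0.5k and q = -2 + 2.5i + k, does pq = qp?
No: pq = 4 + 2.25i - 3.25j - 3.25k ≠ 4 - 0.75i - 2.75j + 4.25k = qp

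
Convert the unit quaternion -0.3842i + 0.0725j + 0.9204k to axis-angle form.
axis = (-0.3842, 0.0725, 0.9204), θ = π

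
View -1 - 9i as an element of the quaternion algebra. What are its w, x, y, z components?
-1 - 9i + 0j + 0k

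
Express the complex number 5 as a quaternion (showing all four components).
5 + 0i + 0j + 0k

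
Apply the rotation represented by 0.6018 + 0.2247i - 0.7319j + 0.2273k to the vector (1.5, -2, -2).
(2.5, -0.468, 1.944)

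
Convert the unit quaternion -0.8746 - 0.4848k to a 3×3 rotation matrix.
[[0.5299, -0.848, 0], [0.848, 0.5299, 0], [0, 0, 1]]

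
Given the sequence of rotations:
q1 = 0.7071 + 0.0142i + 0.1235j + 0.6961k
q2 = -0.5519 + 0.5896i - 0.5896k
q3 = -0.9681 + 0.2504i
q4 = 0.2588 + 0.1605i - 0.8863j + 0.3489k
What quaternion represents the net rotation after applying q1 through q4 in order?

q2 · q1 = 0.0118 + 0.4819i - 0.487j - 0.7283k
q3 · q2 · q1 = -0.1321 - 0.4636i + 0.6538j + 0.5831k
q4 · q3 · q2 · q1 = 0.4162 - 0.8861i + 0.0309j - 0.2011k
0.4162 - 0.8861i + 0.0309j - 0.2011k


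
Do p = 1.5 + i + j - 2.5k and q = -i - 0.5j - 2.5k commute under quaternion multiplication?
No: pq = -4.75 - 5.25i + 4.25j - 3.25k ≠ -4.75 + 2.25i - 5.75j - 4.25k = qp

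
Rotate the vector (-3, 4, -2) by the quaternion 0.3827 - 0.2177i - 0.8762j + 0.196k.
(4.275, 2.073, -2.536)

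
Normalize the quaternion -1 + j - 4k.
-0.2357 + 0.2357j - 0.9428k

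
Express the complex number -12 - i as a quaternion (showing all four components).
-12 - i + 0j + 0k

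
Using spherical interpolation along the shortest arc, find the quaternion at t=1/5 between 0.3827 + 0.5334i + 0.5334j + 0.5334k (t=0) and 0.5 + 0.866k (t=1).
0.4335 + 0.4469i + 0.4469j + 0.6424k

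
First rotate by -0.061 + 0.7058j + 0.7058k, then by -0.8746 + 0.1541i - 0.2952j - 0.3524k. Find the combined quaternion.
0.5104 + 0.031i - 0.708j - 0.487k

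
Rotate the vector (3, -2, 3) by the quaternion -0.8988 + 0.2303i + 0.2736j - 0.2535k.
(0.999, 1.04, 4.463)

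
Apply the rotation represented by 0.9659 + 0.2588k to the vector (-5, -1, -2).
(-3.83, -3.366, -2)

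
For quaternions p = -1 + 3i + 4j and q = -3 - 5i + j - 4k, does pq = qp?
No: pq = 14 - 20i - j + 27k ≠ 14 + 12i - 25j - 19k = qp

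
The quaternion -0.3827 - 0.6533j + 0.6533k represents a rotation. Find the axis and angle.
axis = (0, -√2/2, √2/2), θ = 5π/4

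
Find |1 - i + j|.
√3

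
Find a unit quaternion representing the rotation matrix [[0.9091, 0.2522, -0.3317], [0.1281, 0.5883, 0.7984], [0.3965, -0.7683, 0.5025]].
0.866 - 0.4523i - 0.2102j - 0.0358k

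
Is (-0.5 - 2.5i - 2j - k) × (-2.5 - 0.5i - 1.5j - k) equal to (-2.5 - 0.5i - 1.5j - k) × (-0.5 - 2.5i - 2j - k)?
No: pq = -4 + 7i + 3.75j + 5.75k ≠ -4 + 6i + 7.75j + 0.25k = qp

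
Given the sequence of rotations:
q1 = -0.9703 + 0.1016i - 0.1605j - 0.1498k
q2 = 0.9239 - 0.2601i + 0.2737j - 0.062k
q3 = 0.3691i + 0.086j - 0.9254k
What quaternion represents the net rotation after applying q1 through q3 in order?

q2 · q1 = -0.8354 + 0.2953i - 0.4591j - 0.0643k
q3 · q2 · q1 = -0.129 - 0.7387i - 0.3214j + 0.5782k
-0.129 - 0.7387i - 0.3214j + 0.5782k


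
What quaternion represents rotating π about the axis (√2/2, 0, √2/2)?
0.7071i + 0.7071k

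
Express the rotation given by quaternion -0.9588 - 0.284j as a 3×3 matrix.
[[0.8387, 0, 0.5446], [0, 1, 0], [-0.5446, 0, 0.8387]]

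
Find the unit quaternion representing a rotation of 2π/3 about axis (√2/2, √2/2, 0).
0.5 + 0.6124i + 0.6124j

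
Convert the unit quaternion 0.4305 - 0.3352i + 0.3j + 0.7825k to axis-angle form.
axis = (-0.3714, 0.3324, 0.867), θ = 129°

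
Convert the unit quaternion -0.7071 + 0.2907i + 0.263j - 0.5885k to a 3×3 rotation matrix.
[[0.169, -0.6793, -0.7141], [0.9852, 0.1383, 0.1016], [0.0298, -0.7207, 0.6926]]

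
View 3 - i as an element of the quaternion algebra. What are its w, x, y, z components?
3 - i + 0j + 0k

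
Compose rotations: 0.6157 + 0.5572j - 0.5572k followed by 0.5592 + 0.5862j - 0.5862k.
-0.309 + 0.6725j - 0.6725k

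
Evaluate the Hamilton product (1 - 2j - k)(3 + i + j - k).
4 + 4i - 6j - 2k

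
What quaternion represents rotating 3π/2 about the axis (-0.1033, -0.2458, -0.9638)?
-0.7071 - 0.073i - 0.1738j - 0.6815k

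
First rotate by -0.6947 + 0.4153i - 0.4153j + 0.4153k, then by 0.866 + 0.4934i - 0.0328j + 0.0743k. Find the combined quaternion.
-0.851 + 0.0341i - 0.5109j + 0.1167k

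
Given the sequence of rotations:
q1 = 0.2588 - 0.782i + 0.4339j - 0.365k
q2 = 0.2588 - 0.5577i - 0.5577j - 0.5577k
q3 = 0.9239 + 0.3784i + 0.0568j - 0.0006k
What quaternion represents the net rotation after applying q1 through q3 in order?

q2 · q1 = -0.3307 + 0.0988i + 0.2005j - 0.9169k
q3 · q2 · q1 = -0.3549 - 0.0858i + 0.5134j - 0.7767k
-0.3549 - 0.0858i + 0.5134j - 0.7767k


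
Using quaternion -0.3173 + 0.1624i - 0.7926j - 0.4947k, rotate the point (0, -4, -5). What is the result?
(0.574, -6.267, -1.179)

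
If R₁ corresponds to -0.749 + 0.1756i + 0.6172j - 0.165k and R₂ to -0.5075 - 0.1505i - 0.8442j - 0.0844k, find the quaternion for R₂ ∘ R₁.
0.9137 + 0.215i + 0.2794j + 0.2023k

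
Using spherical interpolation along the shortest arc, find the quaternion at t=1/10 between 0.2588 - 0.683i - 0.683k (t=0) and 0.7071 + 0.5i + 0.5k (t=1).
0.1564 - 0.6984i - 0.6984k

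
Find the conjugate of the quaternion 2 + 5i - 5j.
2 - 5i + 5j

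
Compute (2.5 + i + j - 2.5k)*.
2.5 - i - j + 2.5k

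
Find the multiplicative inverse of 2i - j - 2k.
-0.2222i + 0.1111j + 0.2222k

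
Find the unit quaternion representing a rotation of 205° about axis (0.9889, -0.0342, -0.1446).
-0.2164 + 0.9655i - 0.0334j - 0.1412k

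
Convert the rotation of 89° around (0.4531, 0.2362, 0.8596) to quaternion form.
0.7133 + 0.3176i + 0.1656j + 0.6025k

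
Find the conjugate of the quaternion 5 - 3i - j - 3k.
5 + 3i + j + 3k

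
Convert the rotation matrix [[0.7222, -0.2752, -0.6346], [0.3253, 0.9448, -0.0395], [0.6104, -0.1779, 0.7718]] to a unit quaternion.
0.9272 - 0.0373i - 0.3357j + 0.1619k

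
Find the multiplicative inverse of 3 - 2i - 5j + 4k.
0.0556 + 0.037i + 0.0926j - 0.0741k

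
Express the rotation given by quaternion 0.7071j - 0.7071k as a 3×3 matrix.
[[-1, 0, 0], [0, 0, -1], [0, -1, 0]]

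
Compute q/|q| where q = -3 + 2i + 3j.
-0.6396 + 0.4264i + 0.6396j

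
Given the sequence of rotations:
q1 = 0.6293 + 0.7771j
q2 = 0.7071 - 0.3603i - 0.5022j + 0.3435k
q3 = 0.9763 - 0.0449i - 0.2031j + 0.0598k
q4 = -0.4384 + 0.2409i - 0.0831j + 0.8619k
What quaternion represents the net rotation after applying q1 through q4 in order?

q2 · q1 = 0.8352 - 0.4937i + 0.2335j - 0.0638k
q3 · q2 · q1 = 0.8445 - 0.5205i + 0.0259j - 0.1231k
q4 · q3 · q2 · q1 = -0.1366 + 0.4195i - 0.5005j + 0.7448k
-0.1366 + 0.4195i - 0.5005j + 0.7448k


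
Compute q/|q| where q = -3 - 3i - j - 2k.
-0.6255 - 0.6255i - 0.2085j - 0.417k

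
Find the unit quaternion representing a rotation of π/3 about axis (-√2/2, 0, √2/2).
0.866 - 0.3536i + 0.3536k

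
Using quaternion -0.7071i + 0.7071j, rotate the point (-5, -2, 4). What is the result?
(2, 5, -4)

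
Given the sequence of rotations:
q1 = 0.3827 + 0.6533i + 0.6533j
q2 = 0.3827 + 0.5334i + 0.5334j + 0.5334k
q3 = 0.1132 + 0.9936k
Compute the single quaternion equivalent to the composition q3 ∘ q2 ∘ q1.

q2 · q1 = -0.5505 + 0.1057i + 0.8026j + 0.2041k
q3 · q2 · q1 = -0.2651 - 0.7855i + 0.1959j - 0.5239k
-0.2651 - 0.7855i + 0.1959j - 0.5239k


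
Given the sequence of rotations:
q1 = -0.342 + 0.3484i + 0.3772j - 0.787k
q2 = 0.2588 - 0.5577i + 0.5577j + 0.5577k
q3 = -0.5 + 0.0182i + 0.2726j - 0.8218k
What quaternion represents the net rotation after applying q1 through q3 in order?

q2 · q1 = 0.3343 - 0.3684i - 0.3377j - 0.7991k
q3 · q2 · q1 = -0.7251 - 0.3051i + 0.5773j + 0.2191k
-0.7251 - 0.3051i + 0.5773j + 0.2191k


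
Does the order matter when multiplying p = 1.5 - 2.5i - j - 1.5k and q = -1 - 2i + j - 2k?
Yes: pq = -8.5 + 3i + 0.5j - 6k ≠ -8.5 - 4i + 4.5j + 3k = qp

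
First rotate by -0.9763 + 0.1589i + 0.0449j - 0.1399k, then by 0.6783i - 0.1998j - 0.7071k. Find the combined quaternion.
-0.1977 - 0.6025i + 0.1776j + 0.7525k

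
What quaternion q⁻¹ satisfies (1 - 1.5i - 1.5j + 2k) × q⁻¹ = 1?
0.1053 + 0.1579i + 0.1579j - 0.2105k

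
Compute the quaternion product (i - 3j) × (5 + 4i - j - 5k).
-7 + 20i - 10j + 11k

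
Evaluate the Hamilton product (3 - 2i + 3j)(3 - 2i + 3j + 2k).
-4 - 6i + 22j + 6k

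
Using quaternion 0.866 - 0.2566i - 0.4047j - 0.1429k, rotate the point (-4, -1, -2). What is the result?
(-1.726, -1.788, -3.85)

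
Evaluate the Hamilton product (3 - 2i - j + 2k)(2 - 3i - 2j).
-2 - 9i - 14j + 5k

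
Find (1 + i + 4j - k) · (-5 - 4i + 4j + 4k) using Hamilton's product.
-13 + 11i - 16j + 29k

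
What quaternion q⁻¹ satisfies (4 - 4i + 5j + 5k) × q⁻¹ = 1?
0.0488 + 0.0488i - 0.061j - 0.061k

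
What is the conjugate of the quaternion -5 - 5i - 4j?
-5 + 5i + 4j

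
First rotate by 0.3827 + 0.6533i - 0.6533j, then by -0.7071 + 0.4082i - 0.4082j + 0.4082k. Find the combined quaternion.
-0.804 - 0.0391i + 0.5724j + 0.1562k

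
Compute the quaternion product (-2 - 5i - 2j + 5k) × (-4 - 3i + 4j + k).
-4 + 4i - 10j - 48k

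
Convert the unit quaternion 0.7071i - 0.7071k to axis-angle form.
axis = (√2/2, 0, -√2/2), θ = π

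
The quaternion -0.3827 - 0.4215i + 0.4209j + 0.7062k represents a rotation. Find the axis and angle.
axis = (-0.4562, 0.4556, 0.7644), θ = 5π/4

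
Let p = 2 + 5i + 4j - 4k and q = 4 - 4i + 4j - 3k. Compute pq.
16i + 55j + 14k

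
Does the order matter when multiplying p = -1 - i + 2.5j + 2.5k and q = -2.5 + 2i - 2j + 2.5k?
Yes: pq = 3.25 + 11.75i + 3.25j - 11.75k ≠ 3.25 - 10.75i - 11.75j - 5.75k = qp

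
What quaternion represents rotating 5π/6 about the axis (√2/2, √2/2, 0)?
0.2588 + 0.683i + 0.683j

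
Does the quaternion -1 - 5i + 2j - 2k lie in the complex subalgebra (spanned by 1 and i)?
No. The quaternion -1 - 5i + 2j - 2k has j-coefficient y = 2 and k-coefficient z = -2, not both zero, so it does not lie in the complex subalgebra spanned by 1 and i.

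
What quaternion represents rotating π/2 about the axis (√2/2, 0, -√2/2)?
0.7071 + 0.5i - 0.5k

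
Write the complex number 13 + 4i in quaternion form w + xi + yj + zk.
13 + 4i + 0j + 0k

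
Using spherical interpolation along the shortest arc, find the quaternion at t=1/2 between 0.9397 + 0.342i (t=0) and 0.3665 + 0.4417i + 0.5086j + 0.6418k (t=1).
0.7553 + 0.4532i + 0.2941j + 0.3711k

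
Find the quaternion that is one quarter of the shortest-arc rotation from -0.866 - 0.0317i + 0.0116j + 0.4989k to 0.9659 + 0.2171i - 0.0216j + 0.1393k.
-0.9329 - 0.0831i + 0.0148j + 0.35k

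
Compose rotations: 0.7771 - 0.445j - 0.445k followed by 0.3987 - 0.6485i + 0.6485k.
0.5984 - 0.2154i - 0.466j + 0.6151k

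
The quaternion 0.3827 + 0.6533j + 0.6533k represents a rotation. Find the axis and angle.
axis = (0, √2/2, √2/2), θ = 3π/4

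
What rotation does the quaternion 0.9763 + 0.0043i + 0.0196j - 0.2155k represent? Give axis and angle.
axis = (0.0199, 0.0906, -0.9957), θ = 25°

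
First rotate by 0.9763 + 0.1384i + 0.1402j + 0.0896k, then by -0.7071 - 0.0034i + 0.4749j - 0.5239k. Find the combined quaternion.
-0.7095 + 0.0148i + 0.2923j - 0.641k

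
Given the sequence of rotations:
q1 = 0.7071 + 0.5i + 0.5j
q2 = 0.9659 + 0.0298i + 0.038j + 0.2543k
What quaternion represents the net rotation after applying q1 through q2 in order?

q2 · q1 = 0.6491 + 0.3769i + 0.637j + 0.1757k
0.6491 + 0.3769i + 0.637j + 0.1757k


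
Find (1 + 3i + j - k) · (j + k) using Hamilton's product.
2i - 2j + 4k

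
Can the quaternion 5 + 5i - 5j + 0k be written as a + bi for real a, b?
No. The quaternion 5 + 5i - 5j has j-coefficient y = -5 and k-coefficient z = 0, not both zero, so it does not lie in the complex subalgebra spanned by 1 and i.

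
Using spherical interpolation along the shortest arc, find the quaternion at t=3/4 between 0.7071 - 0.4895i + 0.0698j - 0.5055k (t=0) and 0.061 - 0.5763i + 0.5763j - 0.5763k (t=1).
0.2471 - 0.5944i + 0.4764j - 0.5989k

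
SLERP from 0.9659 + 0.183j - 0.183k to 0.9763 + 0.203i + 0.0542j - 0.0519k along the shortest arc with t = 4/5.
0.9801 + 0.1631i + 0.0806j - 0.0788k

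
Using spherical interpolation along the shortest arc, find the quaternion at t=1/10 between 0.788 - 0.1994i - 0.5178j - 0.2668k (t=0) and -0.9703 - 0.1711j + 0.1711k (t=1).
0.83 - 0.1829i - 0.4562j - 0.2637k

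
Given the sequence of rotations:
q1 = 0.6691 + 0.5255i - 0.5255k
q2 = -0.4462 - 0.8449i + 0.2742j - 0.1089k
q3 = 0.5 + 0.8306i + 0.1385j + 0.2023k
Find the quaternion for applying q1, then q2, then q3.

q2 · q1 = 0.0882 - 0.9439i - 0.3178j + 0.0175k
q3 · q2 · q1 = 0.8686 - 0.332i - 0.3522j - 0.1066k
0.8686 - 0.332i - 0.3522j - 0.1066k


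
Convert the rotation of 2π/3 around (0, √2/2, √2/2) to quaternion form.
0.5 + 0.6124j + 0.6124k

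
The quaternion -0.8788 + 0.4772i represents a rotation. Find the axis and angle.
axis = (1, 0, 0), θ = 303°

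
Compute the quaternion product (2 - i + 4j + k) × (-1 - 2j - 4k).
10 - 13i - 12j - 7k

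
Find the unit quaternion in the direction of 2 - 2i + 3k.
0.4851 - 0.4851i + 0.7276k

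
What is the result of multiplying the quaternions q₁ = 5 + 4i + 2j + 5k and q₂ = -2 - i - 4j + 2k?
-8 + 11i - 37j - 14k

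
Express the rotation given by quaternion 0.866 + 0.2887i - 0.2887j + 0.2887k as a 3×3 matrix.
[[0.6666, -0.6667, -0.3333], [0.3333, 0.6666, -0.6667], [0.6667, 0.3333, 0.6666]]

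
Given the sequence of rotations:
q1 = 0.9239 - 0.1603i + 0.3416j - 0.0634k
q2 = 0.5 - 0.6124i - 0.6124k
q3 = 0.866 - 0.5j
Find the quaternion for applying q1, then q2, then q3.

q2 · q1 = 0.325 - 0.4368i + 0.2301j - 0.8067k
q3 · q2 · q1 = 0.3965 + 0.0251i + 0.0368j - 0.917k
0.3965 + 0.0251i + 0.0368j - 0.917k


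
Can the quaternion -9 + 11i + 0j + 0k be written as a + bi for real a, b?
Yes. The quaternion -9 + 11i has j- and k-coefficients y = z = 0, so it lies in the complex subalgebra spanned by 1 and i.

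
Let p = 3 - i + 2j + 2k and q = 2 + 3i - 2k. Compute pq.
13 + 3i + 8j - 8k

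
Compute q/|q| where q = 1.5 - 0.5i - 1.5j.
0.6882 - 0.2294i - 0.6882j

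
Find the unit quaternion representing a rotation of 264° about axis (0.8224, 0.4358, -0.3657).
-0.6691 + 0.6112i + 0.3239j - 0.2718k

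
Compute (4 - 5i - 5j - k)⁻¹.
0.0597 + 0.0746i + 0.0746j + 0.0149k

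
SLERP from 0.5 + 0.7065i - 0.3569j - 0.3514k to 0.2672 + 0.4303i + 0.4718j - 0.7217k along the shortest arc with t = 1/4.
0.4855 + 0.7017i - 0.1504j - 0.4993k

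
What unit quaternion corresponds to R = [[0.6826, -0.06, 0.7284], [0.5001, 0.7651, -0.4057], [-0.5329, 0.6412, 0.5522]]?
0.866 + 0.3022i + 0.3641j + 0.1617k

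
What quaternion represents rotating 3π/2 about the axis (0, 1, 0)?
-0.7071 + 0.7071j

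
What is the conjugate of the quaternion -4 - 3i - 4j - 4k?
-4 + 3i + 4j + 4k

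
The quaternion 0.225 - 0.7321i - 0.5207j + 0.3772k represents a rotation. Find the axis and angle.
axis = (-0.7514, -0.5344, 0.3871), θ = 154°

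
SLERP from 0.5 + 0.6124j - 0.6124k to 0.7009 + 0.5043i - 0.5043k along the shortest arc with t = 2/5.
0.6362 + 0.2239i + 0.398j - 0.6219k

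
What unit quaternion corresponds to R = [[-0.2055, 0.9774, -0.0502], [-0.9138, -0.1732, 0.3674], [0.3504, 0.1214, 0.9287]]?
0.6225 - 0.0988i - 0.1609j - 0.7595k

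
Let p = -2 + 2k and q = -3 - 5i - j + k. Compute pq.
4 + 12i - 8j - 8k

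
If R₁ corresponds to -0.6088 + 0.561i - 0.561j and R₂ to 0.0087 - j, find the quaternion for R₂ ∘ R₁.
-0.5663 + 0.0049i + 0.6039j + 0.561k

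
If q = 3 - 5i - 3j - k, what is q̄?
3 + 5i + 3j + k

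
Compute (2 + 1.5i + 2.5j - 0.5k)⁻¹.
0.1569 - 0.1176i - 0.1961j + 0.0392k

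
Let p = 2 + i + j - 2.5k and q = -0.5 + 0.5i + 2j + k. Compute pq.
-1 + 6.5i + 1.25j + 4.75k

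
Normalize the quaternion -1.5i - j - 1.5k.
-0.6396i - 0.4264j - 0.6396k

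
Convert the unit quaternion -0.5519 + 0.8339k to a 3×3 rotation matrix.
[[-0.3908, 0.9205, 0], [-0.9205, -0.3908, 0], [0, 0, 1]]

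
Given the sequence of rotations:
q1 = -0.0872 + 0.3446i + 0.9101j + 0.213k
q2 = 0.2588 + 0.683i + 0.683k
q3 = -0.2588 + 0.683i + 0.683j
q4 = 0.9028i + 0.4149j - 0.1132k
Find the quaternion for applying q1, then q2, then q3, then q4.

q2 · q1 = -0.4034 - 0.592i + 0.3254j + 0.6172k
q3 · q2 · q1 = 0.2865 + 0.2992i - 0.7813j + 0.4669k
q4 · q3 · q2 · q1 = 0.1069 + 0.3639i - 0.3365j - 0.8619k
0.1069 + 0.3639i - 0.3365j - 0.8619k


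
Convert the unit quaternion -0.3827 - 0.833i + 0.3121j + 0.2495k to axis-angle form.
axis = (-0.9016, 0.3378, 0.2701), θ = 5π/4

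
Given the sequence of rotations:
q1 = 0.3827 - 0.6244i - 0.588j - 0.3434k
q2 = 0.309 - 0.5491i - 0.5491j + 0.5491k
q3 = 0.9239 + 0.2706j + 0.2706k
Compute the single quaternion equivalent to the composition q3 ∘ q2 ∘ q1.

q2 · q1 = -0.3589 + 0.1084i - 0.9233j + 0.084k
q3 · q2 · q1 = -0.1045 + 0.3727i - 0.9208j - 0.0488k
-0.1045 + 0.3727i - 0.9208j - 0.0488k


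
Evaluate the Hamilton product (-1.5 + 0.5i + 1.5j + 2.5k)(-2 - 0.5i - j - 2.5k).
11 - 1.5i - 1.5j - k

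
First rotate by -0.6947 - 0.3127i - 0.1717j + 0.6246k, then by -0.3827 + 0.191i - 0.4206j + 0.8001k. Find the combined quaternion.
-0.2464 - 0.1383i - 0.0116j - 0.9592k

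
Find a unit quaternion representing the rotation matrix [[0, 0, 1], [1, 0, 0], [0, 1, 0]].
0.5 + 0.5i + 0.5j + 0.5k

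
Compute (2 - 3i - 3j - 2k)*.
2 + 3i + 3j + 2k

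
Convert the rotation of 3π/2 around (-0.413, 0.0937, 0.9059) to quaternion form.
-0.7071 - 0.292i + 0.0663j + 0.6406k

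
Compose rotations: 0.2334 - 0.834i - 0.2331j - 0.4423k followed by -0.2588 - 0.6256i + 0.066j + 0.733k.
-0.2426 + 0.2115i - 0.8123j + 0.4864k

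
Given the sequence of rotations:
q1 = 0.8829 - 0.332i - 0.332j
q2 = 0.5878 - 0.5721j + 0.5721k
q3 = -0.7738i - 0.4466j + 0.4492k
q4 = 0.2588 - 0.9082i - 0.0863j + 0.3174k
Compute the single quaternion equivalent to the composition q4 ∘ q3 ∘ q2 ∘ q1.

q2 · q1 = 0.329 - 0.0052i - 0.8902j + 0.3152k
q3 · q2 · q1 = -0.5432 + 0.0045i + 0.0946j + 0.8343k
q4 · q3 · q2 · q1 = -0.3931 + 0.3925i + 0.8305j - 0.042k
-0.3931 + 0.3925i + 0.8305j - 0.042k


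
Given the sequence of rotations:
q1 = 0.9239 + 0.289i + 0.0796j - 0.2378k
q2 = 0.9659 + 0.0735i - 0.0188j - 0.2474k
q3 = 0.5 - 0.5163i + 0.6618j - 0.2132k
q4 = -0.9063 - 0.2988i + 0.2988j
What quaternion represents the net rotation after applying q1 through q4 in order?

q2 · q1 = 0.8138 + 0.3712i + 0.0055j - 0.447k
q3 · q2 · q1 = 0.4996 - 0.5292i + 0.2314j - 0.6455k
q4 · q3 · q2 · q1 = -0.6801 + 0.1375i - 0.2533j + 0.674k
-0.6801 + 0.1375i - 0.2533j + 0.674k


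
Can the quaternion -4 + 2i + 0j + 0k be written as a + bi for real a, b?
Yes. The quaternion -4 + 2i has j- and k-coefficients y = z = 0, so it lies in the complex subalgebra spanned by 1 and i.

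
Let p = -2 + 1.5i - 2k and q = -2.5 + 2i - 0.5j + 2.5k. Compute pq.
7 - 8.75i - 6.75j - 0.75k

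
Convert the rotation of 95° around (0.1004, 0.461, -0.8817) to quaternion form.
0.6756 + 0.074i + 0.3399j - 0.6501k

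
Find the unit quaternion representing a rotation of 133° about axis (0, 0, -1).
0.3987 - 0.9171k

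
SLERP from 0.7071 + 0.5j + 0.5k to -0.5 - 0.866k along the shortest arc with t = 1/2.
0.6386 + 0.2645j + 0.7227k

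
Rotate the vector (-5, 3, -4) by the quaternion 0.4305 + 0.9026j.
(0.038, 3, 6.403)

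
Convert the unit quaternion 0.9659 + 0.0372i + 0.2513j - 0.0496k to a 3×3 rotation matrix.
[[0.8688, 0.1145, 0.4818], [-0.0771, 0.9923, -0.0968], [-0.4892, 0.0469, 0.8709]]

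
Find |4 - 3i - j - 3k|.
√35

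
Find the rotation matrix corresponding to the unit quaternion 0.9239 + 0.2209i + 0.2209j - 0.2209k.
[[0.8048, 0.5058, 0.3106], [-0.3106, 0.8048, -0.5058], [-0.5058, 0.3106, 0.8048]]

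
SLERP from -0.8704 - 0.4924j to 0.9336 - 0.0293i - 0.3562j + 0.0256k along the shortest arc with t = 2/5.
-0.9866 + 0.0131i - 0.1625j - 0.0115k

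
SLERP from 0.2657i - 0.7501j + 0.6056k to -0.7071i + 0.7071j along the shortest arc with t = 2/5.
0.478i - 0.7881j + 0.3877k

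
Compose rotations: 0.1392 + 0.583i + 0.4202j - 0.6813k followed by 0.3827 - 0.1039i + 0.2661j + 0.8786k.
0.6006 - 0.3418i + 0.6393j - 0.3372k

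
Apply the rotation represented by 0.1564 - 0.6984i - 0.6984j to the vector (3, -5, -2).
(-4.367, 2.367, 3.65)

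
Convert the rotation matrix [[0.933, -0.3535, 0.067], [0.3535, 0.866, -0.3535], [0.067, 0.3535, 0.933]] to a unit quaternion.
0.9659 + 0.183i + 0.183k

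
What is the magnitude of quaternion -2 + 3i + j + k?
√15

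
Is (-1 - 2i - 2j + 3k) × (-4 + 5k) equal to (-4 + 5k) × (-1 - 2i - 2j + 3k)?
No: pq = -11 - 2i + 18j - 17k ≠ -11 + 18i - 2j - 17k = qp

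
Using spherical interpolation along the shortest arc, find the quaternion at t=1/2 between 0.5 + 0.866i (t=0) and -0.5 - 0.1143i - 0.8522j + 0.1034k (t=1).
0.6088 + 0.5968i + 0.5188j - 0.063k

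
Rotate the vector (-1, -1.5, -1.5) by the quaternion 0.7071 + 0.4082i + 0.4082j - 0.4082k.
(-2.065, 1.11, 0.044)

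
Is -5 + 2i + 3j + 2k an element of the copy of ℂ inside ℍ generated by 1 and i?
No. The quaternion -5 + 2i + 3j + 2k has j-coefficient y = 3 and k-coefficient z = 2, not both zero, so it does not lie in the complex subalgebra spanned by 1 and i.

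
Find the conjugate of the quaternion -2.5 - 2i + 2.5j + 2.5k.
-2.5 + 2i - 2.5j - 2.5k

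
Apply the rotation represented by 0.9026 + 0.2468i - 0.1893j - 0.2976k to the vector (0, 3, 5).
(-1.112, 0.439, 5.707)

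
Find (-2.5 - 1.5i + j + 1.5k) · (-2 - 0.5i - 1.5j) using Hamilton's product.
5.75 + 6.5i + j - 0.25k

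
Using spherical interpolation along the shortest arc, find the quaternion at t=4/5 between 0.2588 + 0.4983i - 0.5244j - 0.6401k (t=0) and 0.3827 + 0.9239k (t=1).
-0.2665 + 0.12i - 0.1263j - 0.948k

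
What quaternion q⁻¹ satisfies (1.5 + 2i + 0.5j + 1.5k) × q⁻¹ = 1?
0.1714 - 0.2286i - 0.0571j - 0.1714k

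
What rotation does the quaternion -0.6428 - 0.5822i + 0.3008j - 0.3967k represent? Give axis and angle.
axis = (-0.76, 0.3927, -0.5179), θ = 260°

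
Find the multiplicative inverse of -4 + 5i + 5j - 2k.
-0.0571 - 0.0714i - 0.0714j + 0.0286k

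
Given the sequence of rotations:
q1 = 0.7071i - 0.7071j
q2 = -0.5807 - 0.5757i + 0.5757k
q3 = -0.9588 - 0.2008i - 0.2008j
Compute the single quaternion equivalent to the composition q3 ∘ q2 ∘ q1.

q2 · q1 = 0.4071 - 0.0035i + 0.8177j + 0.4071k
q3 · q2 · q1 = -0.2268 - 0.1601i - 0.784j - 0.5552k
-0.2268 - 0.1601i - 0.784j - 0.5552k


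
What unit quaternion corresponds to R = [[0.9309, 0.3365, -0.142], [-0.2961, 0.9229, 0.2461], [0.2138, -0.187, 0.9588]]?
0.9763 - 0.1109i - 0.0911j - 0.162k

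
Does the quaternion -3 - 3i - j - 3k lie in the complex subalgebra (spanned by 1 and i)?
No. The quaternion -3 - 3i - j - 3k has j-coefficient y = -1 and k-coefficient z = -3, not both zero, so it does not lie in the complex subalgebra spanned by 1 and i.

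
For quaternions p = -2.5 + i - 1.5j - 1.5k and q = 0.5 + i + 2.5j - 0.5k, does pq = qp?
No: pq = 0.75 + 2.5i - 8j + 4.5k ≠ 0.75 - 6.5i - 6j - 3.5k = qp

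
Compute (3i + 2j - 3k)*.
-3i - 2j + 3k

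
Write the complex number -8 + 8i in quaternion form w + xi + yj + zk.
-8 + 8i + 0j + 0k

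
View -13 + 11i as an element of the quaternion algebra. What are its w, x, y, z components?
-13 + 11i + 0j + 0k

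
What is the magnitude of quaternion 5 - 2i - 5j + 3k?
√63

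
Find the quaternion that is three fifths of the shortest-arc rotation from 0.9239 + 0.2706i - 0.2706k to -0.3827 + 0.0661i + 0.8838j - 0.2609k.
0.7565 + 0.0914i - 0.6456j + 0.0509k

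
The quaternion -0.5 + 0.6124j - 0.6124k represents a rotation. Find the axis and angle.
axis = (0, √2/2, -√2/2), θ = 4π/3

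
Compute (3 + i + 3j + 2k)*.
3 - i - 3j - 2k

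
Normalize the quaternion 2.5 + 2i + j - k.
0.7143 + 0.5714i + 0.2857j - 0.2857k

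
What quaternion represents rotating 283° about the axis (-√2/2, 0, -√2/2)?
-0.7826 - 0.4402i - 0.4402k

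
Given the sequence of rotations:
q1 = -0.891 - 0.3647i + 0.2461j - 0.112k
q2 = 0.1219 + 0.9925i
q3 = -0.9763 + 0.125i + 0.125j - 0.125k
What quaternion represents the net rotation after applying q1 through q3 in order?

q2 · q1 = 0.2534 - 0.9288i + 0.1412j + 0.2306k
q3 · q2 · q1 = -0.1201 + 0.9849i - 0.0189j - 0.1231k
-0.1201 + 0.9849i - 0.0189j - 0.1231k


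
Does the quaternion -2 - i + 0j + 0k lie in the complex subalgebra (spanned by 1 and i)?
Yes. The quaternion -2 - i has j- and k-coefficients y = z = 0, so it lies in the complex subalgebra spanned by 1 and i.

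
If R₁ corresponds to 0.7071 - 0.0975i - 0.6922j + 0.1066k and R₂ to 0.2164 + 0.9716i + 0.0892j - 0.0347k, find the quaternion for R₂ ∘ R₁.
0.3132 + 0.6514i - 0.1869j - 0.6653k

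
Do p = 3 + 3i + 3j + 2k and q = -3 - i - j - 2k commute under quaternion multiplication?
No: pq = 1 - 16i - 8j - 12k ≠ 1 - 8i - 16j - 12k = qp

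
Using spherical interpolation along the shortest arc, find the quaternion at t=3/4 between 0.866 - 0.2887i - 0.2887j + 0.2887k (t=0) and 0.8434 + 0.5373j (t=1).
0.9298 - 0.0837i + 0.3486j + 0.0837k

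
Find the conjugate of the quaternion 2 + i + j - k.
2 - i - j + k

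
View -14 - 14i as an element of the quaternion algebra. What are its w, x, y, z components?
-14 - 14i + 0j + 0k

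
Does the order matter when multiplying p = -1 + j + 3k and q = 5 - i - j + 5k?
Yes: pq = -19 + 9i + 3j + 11k ≠ -19 - 7i + 9j + 9k = qp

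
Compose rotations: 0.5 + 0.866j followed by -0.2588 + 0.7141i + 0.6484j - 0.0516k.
-0.6909 + 0.4017i + 0.1001j + 0.5926k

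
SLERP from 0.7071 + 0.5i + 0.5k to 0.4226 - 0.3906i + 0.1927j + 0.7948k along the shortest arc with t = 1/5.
0.7081 + 0.3353i + 0.0462j + 0.6197k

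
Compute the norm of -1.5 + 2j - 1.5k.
2.915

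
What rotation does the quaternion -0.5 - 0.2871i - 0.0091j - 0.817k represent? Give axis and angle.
axis = (-0.3315, -0.0105, -0.9434), θ = 4π/3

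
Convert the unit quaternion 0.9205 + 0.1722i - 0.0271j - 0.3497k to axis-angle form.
axis = (0.4407, -0.0694, -0.895), θ = 46°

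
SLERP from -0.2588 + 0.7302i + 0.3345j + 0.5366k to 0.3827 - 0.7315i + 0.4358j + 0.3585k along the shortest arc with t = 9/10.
-0.399 + 0.7939i - 0.3708j - 0.2704k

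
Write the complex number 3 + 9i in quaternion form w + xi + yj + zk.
3 + 9i + 0j + 0k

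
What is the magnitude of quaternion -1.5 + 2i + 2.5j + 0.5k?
3.571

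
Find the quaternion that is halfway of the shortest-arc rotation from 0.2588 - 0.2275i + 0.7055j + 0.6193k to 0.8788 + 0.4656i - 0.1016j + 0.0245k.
0.7795 + 0.1631i + 0.4138j + 0.4411k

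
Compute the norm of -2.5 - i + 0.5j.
2.739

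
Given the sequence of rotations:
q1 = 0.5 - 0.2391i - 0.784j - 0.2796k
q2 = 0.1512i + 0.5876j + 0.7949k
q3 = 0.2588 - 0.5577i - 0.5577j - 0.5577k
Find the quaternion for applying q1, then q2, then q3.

q2 · q1 = 0.7191 + 0.5345i + 0.146j + 0.4194k
q3 · q2 · q1 = 0.7995 - 0.4152i - 0.4274j - 0.0758k
0.7995 - 0.4152i - 0.4274j - 0.0758k


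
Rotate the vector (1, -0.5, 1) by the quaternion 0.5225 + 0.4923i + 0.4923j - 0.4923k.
(-0.439, -1.044, -0.983)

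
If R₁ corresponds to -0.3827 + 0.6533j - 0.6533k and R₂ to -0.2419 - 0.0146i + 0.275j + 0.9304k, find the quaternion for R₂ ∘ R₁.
0.5207 - 0.7819i - 0.2728j - 0.2076k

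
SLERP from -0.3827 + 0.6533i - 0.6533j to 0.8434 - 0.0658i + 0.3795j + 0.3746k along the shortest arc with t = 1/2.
-0.6825 + 0.4003i - 0.5749j - 0.2085k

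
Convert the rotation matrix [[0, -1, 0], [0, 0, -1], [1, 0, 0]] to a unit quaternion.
0.5 + 0.5i - 0.5j + 0.5k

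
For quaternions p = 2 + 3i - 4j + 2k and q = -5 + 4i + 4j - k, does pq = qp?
No: pq = -4 - 11i + 39j + 16k ≠ -4 - 3i + 17j - 40k = qp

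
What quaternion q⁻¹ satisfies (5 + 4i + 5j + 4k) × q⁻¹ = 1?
0.061 - 0.0488i - 0.061j - 0.0488k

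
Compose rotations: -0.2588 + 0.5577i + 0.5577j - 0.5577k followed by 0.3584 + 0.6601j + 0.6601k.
-0.0928 - 0.5364i + 0.3972j - 0.7389k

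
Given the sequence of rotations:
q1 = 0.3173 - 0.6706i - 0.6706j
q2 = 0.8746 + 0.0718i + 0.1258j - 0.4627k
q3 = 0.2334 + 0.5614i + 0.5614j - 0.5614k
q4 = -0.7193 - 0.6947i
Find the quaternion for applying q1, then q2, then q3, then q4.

q2 · q1 = 0.41 - 0.874i - 0.2363j - 0.1106k
q3 · q2 · q1 = 0.6569 - 0.1686i + 0.7278j + 0.102k
q4 · q3 · q2 · q1 = -0.5896 - 0.3351i - 0.4526j - 0.579k
-0.5896 - 0.3351i - 0.4526j - 0.579k


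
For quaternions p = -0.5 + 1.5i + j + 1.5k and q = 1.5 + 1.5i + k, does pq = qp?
No: pq = -4.5 + 2.5i + 2.25j + 0.25k ≠ -4.5 + 0.5i + 0.75j + 3.25k = qp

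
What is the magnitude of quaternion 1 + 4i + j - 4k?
√34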